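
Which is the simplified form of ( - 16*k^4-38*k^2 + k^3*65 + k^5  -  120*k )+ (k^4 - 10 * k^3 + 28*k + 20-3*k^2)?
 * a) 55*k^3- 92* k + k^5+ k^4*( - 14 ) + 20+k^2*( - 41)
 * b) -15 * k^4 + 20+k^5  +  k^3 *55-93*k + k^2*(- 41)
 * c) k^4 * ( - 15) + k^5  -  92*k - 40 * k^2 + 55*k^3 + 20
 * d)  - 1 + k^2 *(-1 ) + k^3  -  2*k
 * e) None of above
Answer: e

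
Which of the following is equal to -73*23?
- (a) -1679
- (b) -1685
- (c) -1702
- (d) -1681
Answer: a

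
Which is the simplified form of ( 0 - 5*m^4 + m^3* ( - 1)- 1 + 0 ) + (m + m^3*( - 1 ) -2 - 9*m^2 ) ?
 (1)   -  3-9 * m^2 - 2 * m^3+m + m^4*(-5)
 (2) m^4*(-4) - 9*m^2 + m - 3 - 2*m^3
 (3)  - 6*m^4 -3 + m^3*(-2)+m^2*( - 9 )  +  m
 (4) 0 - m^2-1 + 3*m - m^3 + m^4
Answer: 1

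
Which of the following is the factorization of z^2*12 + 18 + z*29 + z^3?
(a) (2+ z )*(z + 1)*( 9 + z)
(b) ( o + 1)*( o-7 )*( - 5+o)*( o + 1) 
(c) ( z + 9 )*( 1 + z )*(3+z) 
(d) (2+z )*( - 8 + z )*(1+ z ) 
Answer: a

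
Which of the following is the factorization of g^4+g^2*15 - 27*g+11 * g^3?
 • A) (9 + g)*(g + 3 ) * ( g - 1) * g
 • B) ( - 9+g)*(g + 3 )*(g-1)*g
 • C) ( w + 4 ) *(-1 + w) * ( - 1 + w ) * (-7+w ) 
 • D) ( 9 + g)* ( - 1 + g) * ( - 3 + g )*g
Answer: A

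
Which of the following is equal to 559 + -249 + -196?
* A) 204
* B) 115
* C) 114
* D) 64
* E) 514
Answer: C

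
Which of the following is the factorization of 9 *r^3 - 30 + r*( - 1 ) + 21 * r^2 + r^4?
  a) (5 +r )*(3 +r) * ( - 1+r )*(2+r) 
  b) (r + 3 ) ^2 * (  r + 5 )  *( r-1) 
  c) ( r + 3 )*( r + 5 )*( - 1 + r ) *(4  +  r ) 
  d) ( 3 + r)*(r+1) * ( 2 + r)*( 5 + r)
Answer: a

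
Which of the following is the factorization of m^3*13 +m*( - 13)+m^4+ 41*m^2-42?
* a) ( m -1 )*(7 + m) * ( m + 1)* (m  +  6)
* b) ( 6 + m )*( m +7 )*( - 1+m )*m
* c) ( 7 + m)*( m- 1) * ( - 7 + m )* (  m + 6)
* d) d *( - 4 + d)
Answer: a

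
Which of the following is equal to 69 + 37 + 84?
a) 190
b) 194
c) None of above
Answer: a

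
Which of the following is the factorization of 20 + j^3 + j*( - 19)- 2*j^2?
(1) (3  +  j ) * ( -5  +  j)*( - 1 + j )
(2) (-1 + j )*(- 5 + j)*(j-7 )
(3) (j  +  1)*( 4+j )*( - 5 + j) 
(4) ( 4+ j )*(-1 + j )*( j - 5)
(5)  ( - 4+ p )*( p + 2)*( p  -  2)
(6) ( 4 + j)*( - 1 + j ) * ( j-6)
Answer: 4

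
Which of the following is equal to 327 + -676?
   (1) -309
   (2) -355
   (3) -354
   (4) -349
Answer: 4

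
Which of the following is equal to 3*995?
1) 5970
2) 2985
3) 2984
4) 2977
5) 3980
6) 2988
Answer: 2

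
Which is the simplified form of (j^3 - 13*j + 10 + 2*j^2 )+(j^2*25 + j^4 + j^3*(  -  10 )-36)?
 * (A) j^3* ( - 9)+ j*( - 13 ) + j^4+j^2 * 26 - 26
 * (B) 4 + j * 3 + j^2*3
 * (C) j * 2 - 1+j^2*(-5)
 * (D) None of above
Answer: D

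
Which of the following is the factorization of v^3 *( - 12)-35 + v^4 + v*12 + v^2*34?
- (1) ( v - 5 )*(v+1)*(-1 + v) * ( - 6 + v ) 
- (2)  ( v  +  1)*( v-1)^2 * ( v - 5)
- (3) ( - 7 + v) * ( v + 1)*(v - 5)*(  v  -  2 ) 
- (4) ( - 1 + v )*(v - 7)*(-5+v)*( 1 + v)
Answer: 4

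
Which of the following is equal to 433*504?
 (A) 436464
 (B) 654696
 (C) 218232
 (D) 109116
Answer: C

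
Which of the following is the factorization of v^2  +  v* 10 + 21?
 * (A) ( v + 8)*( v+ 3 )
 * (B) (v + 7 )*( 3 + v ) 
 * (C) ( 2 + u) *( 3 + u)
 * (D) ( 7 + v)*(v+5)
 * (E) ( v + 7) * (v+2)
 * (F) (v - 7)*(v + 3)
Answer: B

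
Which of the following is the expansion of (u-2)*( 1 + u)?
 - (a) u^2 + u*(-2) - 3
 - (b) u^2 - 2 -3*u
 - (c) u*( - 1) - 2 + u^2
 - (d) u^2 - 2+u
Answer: c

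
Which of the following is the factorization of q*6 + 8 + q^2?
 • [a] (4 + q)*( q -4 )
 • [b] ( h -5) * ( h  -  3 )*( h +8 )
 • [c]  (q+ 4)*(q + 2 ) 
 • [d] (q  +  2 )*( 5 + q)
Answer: c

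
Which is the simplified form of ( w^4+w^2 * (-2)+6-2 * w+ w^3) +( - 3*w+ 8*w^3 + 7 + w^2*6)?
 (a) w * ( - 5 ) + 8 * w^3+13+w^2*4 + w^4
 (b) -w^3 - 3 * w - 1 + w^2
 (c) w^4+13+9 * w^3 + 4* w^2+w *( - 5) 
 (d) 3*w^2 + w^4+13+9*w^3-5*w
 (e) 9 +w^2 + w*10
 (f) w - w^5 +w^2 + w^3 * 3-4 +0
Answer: c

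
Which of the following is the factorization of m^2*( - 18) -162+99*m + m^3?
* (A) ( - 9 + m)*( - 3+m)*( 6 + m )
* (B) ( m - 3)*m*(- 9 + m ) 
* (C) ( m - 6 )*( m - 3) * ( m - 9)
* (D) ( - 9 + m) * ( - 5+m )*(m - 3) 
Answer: C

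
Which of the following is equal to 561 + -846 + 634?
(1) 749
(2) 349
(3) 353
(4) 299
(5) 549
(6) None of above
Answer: 2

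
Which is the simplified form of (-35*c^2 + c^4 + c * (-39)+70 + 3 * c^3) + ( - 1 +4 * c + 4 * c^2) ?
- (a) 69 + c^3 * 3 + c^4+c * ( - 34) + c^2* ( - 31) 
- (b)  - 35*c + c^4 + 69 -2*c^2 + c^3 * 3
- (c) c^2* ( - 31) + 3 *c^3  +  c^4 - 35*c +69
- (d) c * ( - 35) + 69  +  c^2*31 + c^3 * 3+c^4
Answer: c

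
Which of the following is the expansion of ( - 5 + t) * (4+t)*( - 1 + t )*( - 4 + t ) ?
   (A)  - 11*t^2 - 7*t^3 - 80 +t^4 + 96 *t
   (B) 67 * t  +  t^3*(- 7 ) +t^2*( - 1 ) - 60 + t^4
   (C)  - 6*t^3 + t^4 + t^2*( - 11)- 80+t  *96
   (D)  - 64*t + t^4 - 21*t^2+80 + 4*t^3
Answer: C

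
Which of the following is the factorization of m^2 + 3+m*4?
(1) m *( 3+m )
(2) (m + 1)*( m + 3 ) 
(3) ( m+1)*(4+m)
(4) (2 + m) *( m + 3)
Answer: 2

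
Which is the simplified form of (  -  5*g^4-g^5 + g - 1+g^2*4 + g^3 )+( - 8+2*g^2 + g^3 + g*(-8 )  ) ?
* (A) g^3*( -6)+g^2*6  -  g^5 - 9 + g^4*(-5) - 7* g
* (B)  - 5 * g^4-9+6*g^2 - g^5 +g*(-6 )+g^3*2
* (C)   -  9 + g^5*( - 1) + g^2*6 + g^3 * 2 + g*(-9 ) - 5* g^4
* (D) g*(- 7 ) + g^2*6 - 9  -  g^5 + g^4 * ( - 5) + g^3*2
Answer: D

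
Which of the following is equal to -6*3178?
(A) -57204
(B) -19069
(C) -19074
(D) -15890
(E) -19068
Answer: E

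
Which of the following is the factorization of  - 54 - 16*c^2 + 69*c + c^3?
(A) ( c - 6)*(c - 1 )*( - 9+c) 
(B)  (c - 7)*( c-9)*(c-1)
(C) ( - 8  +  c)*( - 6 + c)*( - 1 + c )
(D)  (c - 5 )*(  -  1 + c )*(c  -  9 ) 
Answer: A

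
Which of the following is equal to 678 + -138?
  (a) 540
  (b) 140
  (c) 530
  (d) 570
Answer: a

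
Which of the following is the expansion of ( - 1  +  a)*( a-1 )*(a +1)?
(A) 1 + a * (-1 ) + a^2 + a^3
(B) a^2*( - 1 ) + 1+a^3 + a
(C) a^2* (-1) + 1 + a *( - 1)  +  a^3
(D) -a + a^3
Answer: C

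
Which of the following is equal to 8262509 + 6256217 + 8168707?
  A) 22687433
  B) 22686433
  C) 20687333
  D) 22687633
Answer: A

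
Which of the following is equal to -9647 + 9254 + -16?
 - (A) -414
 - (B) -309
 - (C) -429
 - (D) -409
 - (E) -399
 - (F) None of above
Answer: D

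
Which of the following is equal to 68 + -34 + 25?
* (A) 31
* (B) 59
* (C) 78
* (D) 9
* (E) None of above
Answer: B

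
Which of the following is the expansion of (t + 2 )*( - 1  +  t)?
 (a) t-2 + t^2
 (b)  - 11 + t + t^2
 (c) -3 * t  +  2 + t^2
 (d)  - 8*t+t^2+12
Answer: a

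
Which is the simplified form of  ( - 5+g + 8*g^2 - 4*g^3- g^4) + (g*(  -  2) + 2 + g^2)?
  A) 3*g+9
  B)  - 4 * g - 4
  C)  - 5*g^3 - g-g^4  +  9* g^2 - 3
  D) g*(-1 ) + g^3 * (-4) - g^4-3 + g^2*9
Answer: D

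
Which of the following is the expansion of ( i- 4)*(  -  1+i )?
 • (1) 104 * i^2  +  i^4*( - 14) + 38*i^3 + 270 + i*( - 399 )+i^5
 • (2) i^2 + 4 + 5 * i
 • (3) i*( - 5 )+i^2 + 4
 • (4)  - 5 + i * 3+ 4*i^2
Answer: 3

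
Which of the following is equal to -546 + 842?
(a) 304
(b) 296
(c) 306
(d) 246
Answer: b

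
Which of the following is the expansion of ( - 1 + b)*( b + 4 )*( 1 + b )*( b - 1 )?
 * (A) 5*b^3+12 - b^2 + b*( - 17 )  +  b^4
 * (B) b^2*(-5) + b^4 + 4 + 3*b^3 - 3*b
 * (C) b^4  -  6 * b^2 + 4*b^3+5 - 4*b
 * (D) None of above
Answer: B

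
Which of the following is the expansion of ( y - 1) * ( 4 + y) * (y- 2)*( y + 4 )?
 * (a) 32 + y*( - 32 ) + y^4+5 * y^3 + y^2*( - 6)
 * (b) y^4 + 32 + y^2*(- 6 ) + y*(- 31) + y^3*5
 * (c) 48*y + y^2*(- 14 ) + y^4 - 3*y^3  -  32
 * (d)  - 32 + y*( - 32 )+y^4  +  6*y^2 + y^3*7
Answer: a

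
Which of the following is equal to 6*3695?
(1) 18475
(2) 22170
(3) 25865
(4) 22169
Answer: 2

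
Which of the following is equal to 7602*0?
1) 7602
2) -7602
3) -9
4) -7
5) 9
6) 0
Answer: 6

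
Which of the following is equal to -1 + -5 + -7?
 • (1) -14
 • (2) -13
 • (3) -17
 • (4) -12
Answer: 2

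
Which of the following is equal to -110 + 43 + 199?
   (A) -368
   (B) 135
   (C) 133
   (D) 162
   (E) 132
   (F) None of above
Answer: E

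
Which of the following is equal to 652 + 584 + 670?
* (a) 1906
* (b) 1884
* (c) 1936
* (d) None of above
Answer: a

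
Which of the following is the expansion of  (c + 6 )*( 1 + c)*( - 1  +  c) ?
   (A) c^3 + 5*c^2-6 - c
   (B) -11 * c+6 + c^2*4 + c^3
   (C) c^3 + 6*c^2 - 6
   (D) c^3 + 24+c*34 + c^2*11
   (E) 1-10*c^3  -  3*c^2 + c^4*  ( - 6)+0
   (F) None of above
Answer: F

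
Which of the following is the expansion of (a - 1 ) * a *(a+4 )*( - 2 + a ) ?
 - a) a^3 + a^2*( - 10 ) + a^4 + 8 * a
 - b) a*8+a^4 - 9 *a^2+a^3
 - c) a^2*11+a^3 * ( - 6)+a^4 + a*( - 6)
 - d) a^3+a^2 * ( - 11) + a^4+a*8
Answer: a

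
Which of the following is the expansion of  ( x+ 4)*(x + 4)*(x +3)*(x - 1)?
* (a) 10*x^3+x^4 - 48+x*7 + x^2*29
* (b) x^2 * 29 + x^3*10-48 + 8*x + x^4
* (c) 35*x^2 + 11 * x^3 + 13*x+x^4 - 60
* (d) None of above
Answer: b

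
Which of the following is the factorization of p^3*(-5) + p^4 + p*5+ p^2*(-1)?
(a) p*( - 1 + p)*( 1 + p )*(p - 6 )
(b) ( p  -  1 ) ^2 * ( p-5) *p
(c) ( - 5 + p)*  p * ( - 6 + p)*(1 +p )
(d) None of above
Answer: d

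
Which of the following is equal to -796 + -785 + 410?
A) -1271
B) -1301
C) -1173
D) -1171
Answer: D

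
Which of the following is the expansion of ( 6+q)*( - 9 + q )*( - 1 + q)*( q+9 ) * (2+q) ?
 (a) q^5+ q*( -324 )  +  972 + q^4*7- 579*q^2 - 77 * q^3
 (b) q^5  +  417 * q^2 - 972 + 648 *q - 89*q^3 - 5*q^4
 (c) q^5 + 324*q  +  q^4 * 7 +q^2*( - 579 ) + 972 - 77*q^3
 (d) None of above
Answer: a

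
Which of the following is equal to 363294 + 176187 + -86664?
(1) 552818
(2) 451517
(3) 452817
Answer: 3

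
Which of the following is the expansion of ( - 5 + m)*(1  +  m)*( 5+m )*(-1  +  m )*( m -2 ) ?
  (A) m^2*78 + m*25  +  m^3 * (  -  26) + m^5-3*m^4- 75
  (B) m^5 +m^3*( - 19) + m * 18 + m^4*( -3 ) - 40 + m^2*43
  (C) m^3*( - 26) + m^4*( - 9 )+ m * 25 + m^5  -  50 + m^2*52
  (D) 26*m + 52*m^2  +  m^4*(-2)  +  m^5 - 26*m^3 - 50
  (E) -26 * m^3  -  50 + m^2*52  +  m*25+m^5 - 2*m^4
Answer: E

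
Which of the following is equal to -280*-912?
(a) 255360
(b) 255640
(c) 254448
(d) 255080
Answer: a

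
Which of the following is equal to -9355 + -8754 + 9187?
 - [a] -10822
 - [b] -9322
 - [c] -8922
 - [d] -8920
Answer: c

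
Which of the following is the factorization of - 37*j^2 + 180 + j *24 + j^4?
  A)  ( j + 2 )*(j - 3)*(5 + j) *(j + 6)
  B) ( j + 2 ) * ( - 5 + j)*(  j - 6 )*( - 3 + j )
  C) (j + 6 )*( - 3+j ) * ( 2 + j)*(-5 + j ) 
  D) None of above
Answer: C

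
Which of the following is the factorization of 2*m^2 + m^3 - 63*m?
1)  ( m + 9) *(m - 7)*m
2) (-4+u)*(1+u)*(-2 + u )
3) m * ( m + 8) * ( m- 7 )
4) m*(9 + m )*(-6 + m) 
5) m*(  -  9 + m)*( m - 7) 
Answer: 1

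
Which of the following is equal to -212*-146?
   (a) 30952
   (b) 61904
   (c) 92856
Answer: a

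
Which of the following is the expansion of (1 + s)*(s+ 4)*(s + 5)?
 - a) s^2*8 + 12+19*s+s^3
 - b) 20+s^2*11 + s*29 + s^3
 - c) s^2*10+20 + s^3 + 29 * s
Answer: c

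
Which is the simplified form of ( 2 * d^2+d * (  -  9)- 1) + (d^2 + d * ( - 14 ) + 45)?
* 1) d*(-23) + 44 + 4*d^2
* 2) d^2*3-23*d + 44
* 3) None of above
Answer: 2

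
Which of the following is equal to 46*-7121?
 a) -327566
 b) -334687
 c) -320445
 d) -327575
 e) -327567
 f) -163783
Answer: a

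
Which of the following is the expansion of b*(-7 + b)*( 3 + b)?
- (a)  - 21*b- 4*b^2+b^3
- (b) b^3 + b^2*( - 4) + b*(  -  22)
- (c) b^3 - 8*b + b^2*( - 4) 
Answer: a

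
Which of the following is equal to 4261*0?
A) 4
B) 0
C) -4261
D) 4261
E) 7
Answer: B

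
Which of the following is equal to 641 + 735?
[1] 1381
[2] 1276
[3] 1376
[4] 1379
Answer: 3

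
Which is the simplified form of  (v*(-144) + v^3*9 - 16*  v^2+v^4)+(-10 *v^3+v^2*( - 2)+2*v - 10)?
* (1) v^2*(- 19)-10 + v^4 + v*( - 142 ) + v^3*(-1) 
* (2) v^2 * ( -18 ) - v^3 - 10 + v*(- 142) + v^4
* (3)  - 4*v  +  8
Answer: 2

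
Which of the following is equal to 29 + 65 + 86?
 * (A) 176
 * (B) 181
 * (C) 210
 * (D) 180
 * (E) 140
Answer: D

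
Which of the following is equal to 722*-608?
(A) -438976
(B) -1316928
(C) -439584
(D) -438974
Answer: A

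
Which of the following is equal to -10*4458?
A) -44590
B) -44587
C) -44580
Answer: C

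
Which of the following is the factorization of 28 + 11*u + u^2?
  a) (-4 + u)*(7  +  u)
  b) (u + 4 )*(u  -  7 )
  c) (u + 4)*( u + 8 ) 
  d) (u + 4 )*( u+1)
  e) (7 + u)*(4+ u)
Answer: e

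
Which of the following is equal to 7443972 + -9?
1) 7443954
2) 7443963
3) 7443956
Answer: 2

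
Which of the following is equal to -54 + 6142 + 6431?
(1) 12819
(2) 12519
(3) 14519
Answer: 2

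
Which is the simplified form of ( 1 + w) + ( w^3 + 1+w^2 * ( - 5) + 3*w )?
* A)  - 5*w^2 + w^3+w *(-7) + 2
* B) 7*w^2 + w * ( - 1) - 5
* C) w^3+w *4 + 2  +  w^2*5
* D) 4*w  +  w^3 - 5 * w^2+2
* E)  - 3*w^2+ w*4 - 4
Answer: D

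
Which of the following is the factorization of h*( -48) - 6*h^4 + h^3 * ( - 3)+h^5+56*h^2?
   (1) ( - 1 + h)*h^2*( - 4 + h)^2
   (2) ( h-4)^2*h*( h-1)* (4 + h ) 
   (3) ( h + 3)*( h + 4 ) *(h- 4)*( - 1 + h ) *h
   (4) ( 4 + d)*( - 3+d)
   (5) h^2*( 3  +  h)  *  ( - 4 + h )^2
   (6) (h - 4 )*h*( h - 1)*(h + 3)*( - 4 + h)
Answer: 6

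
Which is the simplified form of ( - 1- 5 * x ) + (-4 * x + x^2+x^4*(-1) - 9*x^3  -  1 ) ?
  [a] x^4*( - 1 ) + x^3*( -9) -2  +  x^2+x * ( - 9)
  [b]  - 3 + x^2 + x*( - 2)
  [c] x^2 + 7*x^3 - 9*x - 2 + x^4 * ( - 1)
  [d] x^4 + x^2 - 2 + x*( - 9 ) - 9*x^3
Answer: a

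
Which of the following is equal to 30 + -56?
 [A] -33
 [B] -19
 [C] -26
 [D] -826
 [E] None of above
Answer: C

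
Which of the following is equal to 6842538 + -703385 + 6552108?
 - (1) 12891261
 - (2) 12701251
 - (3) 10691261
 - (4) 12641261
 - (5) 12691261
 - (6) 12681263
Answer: 5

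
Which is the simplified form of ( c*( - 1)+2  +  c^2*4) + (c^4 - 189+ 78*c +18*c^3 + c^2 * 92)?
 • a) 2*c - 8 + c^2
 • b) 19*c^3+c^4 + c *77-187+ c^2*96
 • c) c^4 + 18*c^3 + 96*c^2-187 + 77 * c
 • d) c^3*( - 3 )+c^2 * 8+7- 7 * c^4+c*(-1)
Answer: c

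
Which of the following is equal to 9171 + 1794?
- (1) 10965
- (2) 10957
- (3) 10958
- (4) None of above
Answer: 1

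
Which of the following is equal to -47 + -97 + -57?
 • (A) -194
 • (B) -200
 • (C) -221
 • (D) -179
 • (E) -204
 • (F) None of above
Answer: F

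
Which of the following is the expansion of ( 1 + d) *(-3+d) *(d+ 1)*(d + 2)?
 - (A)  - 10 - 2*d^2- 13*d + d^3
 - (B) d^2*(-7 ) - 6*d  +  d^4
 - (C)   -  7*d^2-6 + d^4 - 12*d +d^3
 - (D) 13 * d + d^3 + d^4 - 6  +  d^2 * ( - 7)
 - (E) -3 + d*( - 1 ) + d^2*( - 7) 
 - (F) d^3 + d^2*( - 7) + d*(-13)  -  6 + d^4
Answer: F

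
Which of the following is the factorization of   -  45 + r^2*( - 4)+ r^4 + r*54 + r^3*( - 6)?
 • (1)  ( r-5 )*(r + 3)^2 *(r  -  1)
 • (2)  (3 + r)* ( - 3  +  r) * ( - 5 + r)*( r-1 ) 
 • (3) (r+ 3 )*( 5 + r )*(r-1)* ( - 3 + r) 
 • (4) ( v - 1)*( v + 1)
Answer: 2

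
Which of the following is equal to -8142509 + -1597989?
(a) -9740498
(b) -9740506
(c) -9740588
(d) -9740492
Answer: a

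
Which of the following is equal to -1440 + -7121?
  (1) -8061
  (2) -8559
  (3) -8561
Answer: 3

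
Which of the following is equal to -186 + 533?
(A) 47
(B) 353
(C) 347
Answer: C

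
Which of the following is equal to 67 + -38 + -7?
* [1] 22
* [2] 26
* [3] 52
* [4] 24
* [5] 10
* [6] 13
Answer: 1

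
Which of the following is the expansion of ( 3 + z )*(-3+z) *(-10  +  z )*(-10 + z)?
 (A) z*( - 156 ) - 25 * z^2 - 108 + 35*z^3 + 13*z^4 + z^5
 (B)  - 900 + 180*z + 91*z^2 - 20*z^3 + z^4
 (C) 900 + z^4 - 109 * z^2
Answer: B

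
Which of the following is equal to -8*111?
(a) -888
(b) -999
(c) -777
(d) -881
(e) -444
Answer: a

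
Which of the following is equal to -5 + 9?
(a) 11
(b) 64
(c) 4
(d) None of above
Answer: c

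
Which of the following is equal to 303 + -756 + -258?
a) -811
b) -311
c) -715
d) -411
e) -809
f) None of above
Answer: f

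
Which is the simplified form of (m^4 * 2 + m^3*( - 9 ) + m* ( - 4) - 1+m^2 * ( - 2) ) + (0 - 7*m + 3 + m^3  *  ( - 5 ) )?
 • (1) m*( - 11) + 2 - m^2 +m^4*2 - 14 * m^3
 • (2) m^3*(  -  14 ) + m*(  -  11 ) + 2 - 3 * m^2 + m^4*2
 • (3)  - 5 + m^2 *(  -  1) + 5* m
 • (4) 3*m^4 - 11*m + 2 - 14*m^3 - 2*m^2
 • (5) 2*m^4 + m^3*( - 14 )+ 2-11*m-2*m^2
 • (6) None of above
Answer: 5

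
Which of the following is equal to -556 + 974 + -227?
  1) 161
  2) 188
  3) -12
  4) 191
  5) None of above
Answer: 4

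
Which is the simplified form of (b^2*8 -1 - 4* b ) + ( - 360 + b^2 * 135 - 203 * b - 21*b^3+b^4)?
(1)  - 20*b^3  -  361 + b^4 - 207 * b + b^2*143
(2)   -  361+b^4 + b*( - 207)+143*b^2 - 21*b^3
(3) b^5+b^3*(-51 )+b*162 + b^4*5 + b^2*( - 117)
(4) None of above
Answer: 2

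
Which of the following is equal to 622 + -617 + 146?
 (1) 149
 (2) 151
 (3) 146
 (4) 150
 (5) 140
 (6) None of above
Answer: 2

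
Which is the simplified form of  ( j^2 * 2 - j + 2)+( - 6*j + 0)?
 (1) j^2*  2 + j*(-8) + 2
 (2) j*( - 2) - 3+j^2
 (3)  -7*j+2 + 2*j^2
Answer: 3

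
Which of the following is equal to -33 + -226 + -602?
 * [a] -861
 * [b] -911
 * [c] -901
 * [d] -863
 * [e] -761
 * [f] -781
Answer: a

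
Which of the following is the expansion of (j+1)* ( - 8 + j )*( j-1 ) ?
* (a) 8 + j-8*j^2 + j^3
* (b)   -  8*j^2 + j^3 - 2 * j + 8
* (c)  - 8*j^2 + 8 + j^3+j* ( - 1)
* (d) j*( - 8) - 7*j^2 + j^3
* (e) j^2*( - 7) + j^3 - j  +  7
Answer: c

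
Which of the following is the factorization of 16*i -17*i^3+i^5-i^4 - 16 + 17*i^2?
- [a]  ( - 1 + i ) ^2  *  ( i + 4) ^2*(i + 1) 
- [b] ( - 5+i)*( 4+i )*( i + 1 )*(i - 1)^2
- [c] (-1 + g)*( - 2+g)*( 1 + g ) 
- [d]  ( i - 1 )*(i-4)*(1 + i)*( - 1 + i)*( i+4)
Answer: d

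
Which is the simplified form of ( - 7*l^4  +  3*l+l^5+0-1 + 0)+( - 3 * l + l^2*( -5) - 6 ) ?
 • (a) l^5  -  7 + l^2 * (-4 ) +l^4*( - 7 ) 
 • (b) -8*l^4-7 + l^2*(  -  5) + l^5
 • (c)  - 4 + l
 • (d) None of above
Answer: d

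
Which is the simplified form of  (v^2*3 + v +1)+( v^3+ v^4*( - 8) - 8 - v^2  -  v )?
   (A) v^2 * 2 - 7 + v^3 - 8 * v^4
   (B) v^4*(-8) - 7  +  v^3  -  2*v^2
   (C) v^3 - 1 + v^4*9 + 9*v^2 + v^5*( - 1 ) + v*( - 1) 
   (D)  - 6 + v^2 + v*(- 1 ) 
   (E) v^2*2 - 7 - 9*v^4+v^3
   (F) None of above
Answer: A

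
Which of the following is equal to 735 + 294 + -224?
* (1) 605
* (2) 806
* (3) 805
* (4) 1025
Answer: 3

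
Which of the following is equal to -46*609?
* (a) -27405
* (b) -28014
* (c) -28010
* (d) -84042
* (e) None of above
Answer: b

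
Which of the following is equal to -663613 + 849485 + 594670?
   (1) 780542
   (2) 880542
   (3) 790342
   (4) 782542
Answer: 1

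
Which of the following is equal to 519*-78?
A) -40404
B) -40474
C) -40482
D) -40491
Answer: C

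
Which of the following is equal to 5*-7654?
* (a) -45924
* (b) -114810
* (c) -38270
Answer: c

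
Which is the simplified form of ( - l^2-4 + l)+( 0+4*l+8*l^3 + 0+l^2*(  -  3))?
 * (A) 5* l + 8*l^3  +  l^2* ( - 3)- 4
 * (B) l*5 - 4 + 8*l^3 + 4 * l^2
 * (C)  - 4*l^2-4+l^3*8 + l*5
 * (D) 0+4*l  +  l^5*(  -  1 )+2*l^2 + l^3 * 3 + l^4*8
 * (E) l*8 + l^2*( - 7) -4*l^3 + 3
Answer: C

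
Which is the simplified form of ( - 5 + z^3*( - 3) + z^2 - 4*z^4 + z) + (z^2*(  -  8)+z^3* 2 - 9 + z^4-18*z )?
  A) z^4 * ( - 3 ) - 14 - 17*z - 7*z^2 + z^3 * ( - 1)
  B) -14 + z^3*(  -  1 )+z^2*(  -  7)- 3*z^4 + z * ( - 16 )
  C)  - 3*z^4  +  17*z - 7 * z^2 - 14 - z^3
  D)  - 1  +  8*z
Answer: A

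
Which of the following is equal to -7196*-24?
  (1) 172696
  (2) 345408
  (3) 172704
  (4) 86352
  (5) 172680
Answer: 3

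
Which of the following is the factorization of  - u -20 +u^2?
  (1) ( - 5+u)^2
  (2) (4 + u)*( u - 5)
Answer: 2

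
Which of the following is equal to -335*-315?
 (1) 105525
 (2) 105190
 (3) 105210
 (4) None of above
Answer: 1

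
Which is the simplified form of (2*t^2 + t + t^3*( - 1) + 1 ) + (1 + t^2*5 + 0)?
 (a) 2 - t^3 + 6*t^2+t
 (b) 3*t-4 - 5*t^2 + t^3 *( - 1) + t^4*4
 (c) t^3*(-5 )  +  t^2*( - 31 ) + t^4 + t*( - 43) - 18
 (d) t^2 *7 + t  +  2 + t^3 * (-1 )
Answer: d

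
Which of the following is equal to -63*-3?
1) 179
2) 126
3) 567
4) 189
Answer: 4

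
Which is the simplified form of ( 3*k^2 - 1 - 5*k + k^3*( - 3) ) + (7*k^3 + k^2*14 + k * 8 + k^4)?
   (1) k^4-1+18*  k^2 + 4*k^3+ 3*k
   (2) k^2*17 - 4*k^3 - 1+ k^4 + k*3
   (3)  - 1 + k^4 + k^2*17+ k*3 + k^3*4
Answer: 3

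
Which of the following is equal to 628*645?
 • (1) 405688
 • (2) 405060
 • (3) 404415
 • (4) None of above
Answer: 2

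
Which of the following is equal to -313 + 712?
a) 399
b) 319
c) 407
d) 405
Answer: a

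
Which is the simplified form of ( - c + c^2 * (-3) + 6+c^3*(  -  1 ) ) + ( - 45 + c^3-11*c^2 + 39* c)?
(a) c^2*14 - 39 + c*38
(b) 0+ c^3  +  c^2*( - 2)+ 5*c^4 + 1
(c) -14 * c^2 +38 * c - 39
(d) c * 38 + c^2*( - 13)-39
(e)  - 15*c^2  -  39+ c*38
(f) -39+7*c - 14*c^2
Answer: c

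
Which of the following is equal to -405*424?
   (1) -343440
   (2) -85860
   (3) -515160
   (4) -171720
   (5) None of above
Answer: 4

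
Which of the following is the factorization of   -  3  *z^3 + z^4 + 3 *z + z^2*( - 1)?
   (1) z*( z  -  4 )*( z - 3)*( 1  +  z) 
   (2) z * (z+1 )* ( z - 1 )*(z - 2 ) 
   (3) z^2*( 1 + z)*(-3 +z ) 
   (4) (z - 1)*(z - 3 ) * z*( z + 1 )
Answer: 4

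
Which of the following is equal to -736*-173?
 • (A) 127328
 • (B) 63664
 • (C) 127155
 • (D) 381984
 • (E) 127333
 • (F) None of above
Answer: A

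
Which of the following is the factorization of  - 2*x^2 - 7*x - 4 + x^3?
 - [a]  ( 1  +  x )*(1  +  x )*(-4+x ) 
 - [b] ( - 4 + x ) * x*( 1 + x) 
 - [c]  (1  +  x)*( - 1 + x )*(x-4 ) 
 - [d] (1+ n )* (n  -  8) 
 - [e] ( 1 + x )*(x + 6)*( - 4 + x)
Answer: a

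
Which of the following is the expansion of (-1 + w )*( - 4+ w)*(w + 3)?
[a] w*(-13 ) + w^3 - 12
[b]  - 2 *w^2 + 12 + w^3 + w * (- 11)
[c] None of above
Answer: b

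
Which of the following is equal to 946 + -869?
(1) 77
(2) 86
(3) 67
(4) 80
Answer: 1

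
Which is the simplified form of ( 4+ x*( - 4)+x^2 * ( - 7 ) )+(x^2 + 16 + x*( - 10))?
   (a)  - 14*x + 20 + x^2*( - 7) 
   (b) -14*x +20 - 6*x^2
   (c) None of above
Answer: b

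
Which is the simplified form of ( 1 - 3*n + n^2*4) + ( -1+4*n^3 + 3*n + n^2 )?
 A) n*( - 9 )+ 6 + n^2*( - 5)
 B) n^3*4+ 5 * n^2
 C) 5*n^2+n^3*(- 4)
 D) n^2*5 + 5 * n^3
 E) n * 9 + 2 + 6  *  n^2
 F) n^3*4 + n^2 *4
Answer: B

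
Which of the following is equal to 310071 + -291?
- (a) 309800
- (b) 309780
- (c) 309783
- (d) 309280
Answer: b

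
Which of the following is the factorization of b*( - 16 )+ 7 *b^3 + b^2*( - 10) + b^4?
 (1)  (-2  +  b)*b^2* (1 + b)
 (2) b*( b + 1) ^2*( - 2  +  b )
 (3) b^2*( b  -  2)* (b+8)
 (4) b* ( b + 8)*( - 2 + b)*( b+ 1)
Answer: 4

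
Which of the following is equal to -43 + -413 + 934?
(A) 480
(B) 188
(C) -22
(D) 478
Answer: D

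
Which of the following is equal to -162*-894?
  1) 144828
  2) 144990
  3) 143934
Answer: 1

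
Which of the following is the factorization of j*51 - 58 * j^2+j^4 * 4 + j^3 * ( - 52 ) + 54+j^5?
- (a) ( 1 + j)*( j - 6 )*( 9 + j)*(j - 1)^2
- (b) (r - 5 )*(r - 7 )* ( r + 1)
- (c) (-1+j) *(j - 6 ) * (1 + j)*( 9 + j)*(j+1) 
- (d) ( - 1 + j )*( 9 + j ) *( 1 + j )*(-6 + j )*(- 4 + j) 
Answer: c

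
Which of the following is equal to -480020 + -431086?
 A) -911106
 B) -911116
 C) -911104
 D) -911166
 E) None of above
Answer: A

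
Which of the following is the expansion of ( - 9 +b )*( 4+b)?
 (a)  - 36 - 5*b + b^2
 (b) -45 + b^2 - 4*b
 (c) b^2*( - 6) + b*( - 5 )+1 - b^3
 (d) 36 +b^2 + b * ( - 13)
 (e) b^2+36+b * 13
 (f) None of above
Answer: a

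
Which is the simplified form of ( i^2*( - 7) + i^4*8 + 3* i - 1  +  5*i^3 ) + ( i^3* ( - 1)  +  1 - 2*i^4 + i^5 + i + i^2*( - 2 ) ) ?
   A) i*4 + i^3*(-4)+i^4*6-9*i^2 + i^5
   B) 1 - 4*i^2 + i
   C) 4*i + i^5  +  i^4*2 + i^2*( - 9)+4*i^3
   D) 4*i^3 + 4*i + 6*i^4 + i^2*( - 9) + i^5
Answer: D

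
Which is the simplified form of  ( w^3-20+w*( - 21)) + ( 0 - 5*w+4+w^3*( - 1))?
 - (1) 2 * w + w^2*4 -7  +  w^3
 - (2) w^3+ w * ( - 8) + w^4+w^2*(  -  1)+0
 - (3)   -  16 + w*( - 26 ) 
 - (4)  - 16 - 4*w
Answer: 3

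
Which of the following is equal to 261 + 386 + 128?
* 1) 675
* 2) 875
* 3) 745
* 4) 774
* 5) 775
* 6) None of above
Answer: 5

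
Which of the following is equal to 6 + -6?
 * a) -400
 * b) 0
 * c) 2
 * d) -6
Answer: b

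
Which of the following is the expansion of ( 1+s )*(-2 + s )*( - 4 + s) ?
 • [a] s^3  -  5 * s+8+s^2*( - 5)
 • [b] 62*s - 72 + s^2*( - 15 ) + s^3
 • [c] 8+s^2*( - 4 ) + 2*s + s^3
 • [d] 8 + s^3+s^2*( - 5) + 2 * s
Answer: d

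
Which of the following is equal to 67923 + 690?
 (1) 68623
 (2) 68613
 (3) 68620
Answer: 2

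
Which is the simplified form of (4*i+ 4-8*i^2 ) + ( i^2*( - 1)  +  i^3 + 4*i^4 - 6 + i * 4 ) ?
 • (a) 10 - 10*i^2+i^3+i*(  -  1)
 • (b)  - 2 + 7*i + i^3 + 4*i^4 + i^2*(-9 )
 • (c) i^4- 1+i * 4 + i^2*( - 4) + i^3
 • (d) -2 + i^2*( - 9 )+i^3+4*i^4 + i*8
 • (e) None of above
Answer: d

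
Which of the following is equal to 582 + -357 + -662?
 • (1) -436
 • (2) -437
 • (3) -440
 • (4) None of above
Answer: 2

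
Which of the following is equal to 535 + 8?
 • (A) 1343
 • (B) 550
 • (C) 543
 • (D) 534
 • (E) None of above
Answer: C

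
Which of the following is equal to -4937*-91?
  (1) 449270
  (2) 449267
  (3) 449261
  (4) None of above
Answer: 2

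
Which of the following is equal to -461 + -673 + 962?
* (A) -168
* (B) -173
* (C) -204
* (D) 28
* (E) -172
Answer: E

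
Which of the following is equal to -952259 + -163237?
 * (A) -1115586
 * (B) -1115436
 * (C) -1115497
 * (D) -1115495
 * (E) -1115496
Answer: E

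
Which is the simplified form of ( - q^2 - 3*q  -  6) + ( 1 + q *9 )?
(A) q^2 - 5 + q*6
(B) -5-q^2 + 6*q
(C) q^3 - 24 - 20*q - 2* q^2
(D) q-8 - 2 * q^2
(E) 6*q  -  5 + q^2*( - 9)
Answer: B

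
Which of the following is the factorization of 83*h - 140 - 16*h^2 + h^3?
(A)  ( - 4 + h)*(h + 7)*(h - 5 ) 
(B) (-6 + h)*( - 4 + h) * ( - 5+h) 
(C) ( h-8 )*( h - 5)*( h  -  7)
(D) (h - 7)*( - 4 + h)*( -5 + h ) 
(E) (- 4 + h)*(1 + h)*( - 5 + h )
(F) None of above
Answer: D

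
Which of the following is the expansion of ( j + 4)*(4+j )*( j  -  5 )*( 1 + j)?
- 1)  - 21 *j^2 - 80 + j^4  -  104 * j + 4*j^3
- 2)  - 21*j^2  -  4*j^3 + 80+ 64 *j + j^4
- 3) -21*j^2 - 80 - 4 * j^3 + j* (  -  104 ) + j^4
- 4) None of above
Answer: 1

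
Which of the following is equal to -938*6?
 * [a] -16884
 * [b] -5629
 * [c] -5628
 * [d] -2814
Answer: c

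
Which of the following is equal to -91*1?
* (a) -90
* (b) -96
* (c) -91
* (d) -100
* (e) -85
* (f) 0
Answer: c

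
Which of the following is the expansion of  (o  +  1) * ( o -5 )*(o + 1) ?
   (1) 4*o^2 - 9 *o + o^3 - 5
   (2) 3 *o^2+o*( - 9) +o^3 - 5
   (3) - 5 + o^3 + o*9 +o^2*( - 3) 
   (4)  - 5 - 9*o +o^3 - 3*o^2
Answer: 4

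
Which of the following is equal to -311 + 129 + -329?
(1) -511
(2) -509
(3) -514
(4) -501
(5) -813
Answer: 1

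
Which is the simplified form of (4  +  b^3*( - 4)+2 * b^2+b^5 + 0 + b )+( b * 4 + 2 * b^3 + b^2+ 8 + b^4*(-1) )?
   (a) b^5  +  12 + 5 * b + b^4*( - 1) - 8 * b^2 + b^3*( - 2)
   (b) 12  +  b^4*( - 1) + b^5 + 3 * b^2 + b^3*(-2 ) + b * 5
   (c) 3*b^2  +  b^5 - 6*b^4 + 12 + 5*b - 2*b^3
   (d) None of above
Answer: b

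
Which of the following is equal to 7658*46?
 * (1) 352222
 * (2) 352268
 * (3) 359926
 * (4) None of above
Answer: 2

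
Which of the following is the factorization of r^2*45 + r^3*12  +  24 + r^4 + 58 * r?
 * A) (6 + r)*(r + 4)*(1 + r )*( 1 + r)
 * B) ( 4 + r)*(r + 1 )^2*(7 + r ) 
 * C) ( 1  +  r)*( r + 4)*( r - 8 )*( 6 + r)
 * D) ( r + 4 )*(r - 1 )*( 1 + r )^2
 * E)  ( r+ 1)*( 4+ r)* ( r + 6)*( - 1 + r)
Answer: A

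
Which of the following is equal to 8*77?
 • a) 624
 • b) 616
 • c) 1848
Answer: b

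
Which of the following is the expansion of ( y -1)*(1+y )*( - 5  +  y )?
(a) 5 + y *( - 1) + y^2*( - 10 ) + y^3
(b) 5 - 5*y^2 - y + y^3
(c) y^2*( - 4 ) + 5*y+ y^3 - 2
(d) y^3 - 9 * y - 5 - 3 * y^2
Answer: b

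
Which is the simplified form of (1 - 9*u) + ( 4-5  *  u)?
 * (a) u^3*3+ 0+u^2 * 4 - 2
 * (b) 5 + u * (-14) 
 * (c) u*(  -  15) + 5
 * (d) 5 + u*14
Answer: b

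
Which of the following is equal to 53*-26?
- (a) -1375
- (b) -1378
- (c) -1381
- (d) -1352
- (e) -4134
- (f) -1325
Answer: b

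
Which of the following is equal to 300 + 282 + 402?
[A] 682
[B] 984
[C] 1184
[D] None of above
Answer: B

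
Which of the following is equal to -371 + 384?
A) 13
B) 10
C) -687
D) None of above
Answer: A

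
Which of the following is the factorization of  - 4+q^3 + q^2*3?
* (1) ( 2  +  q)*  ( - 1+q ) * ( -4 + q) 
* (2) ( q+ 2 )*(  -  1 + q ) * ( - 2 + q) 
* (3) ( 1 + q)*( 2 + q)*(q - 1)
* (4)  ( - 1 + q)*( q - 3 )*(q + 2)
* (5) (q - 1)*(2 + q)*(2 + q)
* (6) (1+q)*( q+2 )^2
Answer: 5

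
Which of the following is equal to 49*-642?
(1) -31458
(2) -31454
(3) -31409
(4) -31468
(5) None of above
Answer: 1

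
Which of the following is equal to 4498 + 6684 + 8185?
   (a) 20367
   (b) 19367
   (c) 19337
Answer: b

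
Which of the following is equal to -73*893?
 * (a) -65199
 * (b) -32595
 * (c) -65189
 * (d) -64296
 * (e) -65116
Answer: c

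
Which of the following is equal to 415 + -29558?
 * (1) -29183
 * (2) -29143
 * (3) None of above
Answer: 2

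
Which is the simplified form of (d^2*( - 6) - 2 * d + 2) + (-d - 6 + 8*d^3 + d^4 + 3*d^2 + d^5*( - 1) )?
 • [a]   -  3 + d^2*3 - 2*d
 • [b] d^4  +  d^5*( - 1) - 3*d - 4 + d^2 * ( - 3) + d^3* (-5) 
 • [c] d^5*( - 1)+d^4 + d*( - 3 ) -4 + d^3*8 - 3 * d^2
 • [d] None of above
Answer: c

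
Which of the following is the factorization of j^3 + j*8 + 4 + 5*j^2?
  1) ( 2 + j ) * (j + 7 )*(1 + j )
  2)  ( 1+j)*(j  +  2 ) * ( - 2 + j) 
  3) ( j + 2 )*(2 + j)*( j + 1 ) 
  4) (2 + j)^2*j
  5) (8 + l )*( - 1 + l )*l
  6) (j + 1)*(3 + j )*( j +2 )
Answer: 3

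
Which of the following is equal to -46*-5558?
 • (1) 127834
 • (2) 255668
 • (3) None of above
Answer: 2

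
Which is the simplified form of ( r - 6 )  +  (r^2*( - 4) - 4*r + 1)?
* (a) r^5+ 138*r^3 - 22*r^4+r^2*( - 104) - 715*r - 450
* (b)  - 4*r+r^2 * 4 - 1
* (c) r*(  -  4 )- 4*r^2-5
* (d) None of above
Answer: d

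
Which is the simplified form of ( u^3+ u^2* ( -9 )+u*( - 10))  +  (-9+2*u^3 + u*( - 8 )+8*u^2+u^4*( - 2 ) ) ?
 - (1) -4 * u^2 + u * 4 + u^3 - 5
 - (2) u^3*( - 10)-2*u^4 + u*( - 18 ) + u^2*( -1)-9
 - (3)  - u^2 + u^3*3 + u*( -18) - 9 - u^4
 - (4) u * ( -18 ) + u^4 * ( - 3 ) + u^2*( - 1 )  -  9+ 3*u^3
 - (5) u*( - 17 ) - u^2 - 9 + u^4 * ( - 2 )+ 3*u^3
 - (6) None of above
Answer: 6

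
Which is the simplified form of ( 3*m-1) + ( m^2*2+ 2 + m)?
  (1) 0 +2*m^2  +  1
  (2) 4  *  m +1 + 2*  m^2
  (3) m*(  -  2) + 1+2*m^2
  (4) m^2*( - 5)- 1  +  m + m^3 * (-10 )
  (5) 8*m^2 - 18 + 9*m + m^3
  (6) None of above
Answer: 2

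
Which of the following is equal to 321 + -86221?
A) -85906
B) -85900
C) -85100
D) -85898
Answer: B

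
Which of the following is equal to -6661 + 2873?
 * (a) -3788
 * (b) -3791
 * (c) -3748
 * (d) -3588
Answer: a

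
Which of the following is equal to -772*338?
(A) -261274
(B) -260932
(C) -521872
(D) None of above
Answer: D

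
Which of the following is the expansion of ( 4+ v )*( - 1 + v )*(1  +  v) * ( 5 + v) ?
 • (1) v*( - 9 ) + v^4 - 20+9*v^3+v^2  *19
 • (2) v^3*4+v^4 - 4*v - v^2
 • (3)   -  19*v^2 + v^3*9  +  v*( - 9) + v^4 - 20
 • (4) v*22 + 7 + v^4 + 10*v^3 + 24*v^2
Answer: 1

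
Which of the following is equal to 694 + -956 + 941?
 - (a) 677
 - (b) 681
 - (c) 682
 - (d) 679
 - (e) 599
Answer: d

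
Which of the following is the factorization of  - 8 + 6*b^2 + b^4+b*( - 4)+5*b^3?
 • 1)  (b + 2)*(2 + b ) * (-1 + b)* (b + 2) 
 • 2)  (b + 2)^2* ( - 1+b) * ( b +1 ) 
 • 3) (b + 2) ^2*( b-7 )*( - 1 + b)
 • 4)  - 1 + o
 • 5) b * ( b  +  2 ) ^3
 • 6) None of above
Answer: 1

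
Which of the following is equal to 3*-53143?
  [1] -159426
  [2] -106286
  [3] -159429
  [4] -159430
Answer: 3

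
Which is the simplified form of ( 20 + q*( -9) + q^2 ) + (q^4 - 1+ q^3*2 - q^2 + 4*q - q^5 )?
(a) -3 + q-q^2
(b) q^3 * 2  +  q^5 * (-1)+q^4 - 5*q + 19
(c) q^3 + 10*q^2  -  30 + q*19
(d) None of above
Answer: b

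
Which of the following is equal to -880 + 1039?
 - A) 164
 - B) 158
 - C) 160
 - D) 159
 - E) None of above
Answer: D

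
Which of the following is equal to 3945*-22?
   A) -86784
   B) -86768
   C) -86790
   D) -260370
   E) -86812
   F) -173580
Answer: C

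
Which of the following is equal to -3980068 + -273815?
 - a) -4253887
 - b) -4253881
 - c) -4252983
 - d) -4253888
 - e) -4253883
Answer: e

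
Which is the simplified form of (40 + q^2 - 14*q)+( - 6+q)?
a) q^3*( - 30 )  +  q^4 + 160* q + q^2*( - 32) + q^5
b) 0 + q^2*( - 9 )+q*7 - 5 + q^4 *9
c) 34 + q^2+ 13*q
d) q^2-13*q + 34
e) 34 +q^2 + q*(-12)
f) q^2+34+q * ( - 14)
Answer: d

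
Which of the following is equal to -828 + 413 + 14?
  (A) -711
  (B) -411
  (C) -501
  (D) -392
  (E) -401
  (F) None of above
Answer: E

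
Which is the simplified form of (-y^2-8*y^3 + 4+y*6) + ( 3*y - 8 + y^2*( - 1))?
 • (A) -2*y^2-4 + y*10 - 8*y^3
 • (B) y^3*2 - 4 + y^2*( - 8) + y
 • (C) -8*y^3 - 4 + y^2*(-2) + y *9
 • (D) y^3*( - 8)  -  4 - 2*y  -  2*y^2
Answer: C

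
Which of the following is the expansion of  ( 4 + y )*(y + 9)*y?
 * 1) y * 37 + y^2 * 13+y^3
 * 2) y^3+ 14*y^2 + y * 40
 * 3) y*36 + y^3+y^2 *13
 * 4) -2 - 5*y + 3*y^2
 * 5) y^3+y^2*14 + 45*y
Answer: 3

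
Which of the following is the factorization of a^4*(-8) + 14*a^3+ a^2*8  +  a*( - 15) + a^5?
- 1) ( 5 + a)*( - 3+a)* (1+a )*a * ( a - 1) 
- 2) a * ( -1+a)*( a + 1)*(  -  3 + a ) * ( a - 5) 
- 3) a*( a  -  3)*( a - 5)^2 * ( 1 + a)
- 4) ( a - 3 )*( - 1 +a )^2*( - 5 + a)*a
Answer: 2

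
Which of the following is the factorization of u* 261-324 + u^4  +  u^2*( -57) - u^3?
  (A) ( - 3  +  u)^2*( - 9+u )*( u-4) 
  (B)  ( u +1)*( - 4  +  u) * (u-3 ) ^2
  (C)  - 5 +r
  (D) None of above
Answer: D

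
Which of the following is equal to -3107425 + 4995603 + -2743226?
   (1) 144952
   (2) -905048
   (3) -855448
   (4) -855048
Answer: 4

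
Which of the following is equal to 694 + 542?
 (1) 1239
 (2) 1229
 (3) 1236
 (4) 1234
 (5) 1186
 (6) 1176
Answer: 3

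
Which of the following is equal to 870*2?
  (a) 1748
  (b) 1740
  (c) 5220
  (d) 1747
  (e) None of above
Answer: b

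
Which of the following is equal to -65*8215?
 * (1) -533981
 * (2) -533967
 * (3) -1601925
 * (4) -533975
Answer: 4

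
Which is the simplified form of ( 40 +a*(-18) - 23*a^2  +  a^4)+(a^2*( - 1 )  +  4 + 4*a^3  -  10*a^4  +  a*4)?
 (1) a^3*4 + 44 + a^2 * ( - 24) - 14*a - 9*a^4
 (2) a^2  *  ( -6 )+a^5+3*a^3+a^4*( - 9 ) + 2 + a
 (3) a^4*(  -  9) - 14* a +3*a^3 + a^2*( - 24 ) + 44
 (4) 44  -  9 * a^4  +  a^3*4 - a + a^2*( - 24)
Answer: 1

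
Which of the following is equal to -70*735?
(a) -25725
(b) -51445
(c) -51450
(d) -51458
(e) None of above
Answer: c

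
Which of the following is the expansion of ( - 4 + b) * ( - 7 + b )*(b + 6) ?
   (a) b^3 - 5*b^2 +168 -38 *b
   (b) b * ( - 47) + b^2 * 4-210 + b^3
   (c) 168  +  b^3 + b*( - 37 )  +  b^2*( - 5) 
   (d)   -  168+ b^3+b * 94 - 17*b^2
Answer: a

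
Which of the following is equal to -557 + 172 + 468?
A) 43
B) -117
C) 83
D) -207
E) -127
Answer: C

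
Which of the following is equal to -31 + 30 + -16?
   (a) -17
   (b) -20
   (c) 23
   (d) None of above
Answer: a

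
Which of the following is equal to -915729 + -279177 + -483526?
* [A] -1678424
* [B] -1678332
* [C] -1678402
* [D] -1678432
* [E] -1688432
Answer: D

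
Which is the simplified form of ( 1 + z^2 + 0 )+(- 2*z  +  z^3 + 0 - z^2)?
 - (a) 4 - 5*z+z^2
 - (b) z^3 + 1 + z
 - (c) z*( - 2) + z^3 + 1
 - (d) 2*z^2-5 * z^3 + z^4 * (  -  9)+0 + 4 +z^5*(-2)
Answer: c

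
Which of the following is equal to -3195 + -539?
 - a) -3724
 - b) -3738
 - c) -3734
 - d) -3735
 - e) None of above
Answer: c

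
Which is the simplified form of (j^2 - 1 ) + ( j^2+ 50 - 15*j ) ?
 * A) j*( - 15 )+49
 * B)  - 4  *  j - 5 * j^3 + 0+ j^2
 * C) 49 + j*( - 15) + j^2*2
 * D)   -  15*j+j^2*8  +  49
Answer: C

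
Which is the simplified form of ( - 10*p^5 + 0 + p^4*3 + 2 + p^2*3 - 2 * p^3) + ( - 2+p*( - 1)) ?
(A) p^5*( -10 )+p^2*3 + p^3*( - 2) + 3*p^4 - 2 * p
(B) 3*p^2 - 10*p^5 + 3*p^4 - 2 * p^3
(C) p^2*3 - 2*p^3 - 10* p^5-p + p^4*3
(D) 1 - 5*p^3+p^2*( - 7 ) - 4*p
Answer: C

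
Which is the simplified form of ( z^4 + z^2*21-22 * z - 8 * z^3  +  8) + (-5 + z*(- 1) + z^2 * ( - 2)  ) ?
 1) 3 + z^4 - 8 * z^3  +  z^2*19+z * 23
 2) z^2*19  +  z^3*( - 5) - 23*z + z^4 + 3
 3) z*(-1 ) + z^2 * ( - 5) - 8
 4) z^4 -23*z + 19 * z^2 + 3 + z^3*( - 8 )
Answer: 4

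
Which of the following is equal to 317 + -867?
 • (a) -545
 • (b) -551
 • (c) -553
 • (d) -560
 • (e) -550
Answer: e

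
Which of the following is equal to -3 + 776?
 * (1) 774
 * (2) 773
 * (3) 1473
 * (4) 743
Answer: 2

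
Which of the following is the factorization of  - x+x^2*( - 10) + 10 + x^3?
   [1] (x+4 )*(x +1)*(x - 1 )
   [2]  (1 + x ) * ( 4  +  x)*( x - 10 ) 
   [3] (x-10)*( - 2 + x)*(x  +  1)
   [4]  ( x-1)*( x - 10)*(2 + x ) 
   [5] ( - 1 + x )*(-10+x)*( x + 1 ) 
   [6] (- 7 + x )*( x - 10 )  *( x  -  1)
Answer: 5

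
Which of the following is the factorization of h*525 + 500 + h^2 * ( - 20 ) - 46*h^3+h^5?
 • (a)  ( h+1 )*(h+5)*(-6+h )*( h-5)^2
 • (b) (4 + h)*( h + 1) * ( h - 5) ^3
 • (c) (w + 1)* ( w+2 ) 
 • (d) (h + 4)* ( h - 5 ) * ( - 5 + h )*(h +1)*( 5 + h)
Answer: d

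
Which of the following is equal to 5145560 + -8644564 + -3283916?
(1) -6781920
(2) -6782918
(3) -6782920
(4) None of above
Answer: 3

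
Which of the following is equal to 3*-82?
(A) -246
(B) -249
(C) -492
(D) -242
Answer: A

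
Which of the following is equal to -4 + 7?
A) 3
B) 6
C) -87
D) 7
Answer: A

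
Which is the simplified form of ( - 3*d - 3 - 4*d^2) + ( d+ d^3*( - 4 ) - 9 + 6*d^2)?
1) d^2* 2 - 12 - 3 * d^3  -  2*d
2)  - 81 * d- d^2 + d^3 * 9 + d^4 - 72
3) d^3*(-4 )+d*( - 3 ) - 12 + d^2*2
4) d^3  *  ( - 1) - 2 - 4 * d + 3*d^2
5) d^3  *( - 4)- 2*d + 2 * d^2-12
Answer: 5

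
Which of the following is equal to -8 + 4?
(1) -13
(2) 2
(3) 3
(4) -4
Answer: 4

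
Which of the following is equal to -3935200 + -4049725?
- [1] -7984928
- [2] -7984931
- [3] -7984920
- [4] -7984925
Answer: 4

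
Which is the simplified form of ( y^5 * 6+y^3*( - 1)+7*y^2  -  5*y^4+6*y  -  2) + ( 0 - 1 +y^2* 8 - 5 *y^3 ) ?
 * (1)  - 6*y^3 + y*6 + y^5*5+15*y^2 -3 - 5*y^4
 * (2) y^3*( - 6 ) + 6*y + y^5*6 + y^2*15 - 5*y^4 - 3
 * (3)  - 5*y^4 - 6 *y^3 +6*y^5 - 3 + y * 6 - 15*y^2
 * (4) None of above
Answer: 2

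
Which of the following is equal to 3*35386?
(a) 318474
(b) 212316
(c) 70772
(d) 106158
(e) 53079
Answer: d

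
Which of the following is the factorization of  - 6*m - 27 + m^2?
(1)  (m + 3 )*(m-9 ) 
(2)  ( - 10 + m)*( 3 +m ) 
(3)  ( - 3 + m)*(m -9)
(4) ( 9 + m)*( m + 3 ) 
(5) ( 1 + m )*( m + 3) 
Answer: 1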